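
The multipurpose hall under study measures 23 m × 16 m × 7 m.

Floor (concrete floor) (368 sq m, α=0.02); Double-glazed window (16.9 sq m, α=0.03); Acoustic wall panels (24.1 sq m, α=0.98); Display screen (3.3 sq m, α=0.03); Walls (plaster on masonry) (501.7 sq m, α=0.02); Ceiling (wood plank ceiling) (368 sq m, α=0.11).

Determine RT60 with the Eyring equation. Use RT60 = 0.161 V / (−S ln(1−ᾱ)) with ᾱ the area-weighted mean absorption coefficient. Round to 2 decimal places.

4.89 sec

S = Σ Sᵢ = 1282.0 sq m.
Σ(Sᵢαᵢ) = 368×0.02 + 16.9×0.03 + 24.1×0.98 + 3.3×0.03 + 501.7×0.02 + 368×0.11 = 82.098.
Mean coefficient ᾱ = A/S = 0.0640.
−S·ln(1−ᾱ) = −1282.0 × ln(1 − 0.0640) = 84.791.
V = 23 × 16 × 7 = 2576 m³.
T = 0.161·V/[−S·ln(1−ᾱ)] = 0.161·2576/84.791 = 4.89 s.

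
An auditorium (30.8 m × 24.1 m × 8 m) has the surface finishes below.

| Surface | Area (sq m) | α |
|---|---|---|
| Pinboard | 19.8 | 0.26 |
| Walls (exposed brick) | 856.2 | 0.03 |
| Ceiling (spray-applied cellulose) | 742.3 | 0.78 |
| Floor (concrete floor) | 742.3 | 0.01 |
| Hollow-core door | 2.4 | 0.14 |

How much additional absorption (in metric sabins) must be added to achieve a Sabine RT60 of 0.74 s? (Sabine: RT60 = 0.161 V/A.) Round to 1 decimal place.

Equivalent absorption area: A₁ = 19.8×0.26 + 856.2×0.03 + 742.3×0.78 + 742.3×0.01 + 2.4×0.14 = 617.587 sq m.
Target A₂ = 0.161·5938.24/0.74 = 1291.968 sabins (V = 5938.24 m³).
ΔA = A₂ − A₁ = 1291.968 − 617.587 = 674.4 sabins.

674.4 sabins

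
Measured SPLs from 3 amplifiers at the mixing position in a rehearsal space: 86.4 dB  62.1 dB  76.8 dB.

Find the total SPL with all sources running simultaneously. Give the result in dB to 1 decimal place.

86.9 dB

Converting to relative power and adding: 10^(86.4/10) + 10^(62.1/10) + 10^(76.8/10) = 4.86e+08.
Back to dB: 10·log₁₀ Σ = 86.9 dB.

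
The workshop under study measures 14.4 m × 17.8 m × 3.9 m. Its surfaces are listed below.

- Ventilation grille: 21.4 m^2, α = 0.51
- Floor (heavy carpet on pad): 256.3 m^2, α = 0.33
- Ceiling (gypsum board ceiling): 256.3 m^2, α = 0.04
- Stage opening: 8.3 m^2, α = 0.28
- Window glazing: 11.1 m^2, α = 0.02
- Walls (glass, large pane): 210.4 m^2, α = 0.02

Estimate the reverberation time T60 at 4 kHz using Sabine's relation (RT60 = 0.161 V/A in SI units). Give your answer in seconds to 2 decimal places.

Total absorption A = 21.4·0.51 + 256.3·0.33 + 256.3·0.04 + 8.3·0.28 + 11.1·0.02 + 210.4·0.02
  = 10.914 + 84.579 + 10.252 + 2.324 + 0.222 + 4.208 = 112.499 m^2 sabins.
Room volume: 999.648 m³.
T = 0.161 V/A = 0.161·999.648/112.499 = 1.43 s.

1.43 s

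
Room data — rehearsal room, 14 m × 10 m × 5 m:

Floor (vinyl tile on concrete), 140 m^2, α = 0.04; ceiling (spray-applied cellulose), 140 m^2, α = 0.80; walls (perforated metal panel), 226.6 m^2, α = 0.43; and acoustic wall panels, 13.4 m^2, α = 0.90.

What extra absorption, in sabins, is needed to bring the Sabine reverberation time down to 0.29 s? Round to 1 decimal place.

Total absorption A₁ = 140×0.04 + 140×0.80 + 226.6×0.43 + 13.4×0.90
  = 5.600 + 112.000 + 97.438 + 12.060 = 227.098 m^2 sabins.
Target A₂ = 0.161·700/0.29 = 388.621 sabins (V = 700 m³).
Shortfall: 388.621 − 227.098 = 161.5 sabins.

161.5 sabins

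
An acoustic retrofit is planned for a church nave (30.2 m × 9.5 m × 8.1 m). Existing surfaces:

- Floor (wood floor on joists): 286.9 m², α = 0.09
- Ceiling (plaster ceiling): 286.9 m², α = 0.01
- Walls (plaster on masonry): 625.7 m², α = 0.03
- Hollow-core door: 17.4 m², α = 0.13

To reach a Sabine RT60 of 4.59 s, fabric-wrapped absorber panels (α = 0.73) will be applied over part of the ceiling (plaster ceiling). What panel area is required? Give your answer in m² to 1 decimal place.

44.2

A₁ = Σ Sᵢαᵢ = 286.9×0.09 + 286.9×0.01 + 625.7×0.03 + 17.4×0.13 = 49.723 sabins.
Required A₂ = 0.161·2323.89/4.59 = 81.513 sabins.
Absorption to add: 81.513 − 49.723 = 31.790 sabins.
Net gain per m²: Δα = 0.73 − 0.01 = 0.72.
Panel area = 31.790 / 0.72 = 44.2 m².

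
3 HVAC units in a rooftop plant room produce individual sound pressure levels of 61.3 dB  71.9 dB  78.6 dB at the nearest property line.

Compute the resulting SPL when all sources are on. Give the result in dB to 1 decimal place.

Converting to relative power and adding: 10^(61.3/10) + 10^(71.9/10) + 10^(78.6/10) = 8.928e+07.
Combined level = 10 log₁₀(8.928e+07) = 79.5 dB.

79.5 dB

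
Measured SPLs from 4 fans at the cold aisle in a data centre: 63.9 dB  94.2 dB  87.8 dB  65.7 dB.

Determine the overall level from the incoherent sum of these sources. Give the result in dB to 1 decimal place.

Converting to relative power and adding: 10^(63.9/10) + 10^(94.2/10) + 10^(87.8/10) + 10^(65.7/10) = 3.239e+09.
Back to dB: 10·log₁₀ Σ = 95.1 dB.

95.1 dB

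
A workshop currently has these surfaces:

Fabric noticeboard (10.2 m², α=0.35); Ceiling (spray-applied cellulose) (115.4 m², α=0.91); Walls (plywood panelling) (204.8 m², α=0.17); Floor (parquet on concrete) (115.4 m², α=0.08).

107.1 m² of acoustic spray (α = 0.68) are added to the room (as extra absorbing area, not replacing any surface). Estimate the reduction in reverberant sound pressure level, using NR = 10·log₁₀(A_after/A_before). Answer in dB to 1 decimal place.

1.7 dB

Equivalent absorption area: A_before = 10.2*0.35 + 115.4*0.91 + 204.8*0.17 + 115.4*0.08 = 152.632 m².
Added absorption = 107.1 × 0.68 = 72.828 sabins.
A_after = 152.632 + 72.828 = 225.460 sabins.
Reduction = 10 log₁₀(A_after/A_before) = 10 log₁₀(1.4771) = 1.7 dB.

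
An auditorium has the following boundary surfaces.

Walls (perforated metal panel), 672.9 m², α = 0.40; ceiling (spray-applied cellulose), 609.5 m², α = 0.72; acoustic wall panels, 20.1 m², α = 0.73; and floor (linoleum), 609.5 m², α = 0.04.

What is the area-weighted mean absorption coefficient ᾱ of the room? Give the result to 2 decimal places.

S = Σ Sᵢ = 672.9 + 609.5 + 20.1 + 609.5 = 1912.0 m².
A = 672.9·0.40 + 609.5·0.72 + 20.1·0.73 + 609.5·0.04 = 747.053 sabins.
ᾱ = A/S = 0.39.

0.39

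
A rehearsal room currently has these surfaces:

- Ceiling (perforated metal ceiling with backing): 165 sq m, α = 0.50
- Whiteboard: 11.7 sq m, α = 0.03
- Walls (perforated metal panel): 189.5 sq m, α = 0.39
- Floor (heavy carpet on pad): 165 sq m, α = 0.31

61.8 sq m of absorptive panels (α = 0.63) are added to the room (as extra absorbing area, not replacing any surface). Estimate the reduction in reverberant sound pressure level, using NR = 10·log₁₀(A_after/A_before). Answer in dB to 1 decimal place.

0.7 dB

A_before = Σ Sᵢαᵢ = 165*0.50 + 11.7*0.03 + 189.5*0.39 + 165*0.31 = 207.906 sabins.
Added absorption = 61.8 × 0.63 = 38.934 sabins.
New total A_after = 246.840 sabins.
Reduction = 10 log₁₀(A_after/A_before) = 10 log₁₀(1.1873) = 0.7 dB.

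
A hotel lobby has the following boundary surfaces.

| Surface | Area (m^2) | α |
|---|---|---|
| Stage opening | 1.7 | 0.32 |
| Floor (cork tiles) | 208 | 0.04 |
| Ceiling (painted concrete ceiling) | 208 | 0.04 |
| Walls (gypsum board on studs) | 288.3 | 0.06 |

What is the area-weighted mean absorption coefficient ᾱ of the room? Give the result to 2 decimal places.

0.05

Total surface area S = 706.0 m^2.
A = 1.7×0.32 + 208×0.04 + 208×0.04 + 288.3×0.06 = 34.482 sabins.
ᾱ = A/S = 0.05.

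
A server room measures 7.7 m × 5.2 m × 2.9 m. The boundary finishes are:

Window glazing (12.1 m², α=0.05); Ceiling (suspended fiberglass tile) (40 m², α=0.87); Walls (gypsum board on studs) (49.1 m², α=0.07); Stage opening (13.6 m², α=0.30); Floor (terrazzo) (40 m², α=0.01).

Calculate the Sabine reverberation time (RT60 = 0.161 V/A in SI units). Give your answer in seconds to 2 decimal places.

Equivalent absorption area: A = 12.1×0.05 + 40×0.87 + 49.1×0.07 + 13.6×0.30 + 40×0.01 = 43.322 m².
Room volume: 116.116 m³.
RT60 = 0.161 · V / A = 0.161 × 116.116 / 43.322 = 0.43 s.

0.43 s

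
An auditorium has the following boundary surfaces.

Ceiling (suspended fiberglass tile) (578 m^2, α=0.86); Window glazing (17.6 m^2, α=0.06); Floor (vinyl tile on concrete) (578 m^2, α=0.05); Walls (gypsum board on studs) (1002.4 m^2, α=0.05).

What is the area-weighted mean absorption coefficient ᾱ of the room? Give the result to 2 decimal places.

S = Σ Sᵢ = 578 + 17.6 + 578 + 1002.4 = 2176.0 m^2.
Weighted sum Σ Sα = 577.156.
ᾱ = A/S = 0.27.

0.27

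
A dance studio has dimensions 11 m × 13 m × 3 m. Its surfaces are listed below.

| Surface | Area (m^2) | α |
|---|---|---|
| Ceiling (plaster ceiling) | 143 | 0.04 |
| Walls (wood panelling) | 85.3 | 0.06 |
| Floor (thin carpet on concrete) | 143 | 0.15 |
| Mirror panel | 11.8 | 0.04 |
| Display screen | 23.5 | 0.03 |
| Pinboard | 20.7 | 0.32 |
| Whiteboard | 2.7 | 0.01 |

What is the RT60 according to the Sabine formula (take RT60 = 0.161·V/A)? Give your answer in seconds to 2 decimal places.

Total absorption A = 143·0.04 + 85.3·0.06 + 143·0.15 + 11.8·0.04 + 23.5·0.03 + 20.7·0.32 + 2.7·0.01
  = 5.720 + 5.118 + 21.450 + 0.472 + 0.705 + 6.624 + 0.027 = 40.116 m^2 sabins.
Volume V = 11 × 13 × 3 = 429 m³.
Sabine: RT60 = 0.161 × 429 / 40.116 = 1.72 s.

1.72 sec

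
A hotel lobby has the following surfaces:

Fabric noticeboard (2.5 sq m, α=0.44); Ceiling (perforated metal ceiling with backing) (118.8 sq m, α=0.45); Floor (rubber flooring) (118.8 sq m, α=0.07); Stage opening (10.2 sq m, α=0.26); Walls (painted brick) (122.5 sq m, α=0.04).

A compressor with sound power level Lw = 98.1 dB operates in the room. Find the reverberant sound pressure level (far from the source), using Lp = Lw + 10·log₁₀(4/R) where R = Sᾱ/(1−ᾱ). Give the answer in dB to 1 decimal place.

A = 70.428 sabins; S = 372.8 sq m.
ᾱ = 0.1889, so room constant R = A/(1−ᾱ) = 86.830 sq m.
Lp = 98.1 + 10·log₁₀(4/86.830) = 98.1 + (-13.37) = 84.7 dB.

84.7 dB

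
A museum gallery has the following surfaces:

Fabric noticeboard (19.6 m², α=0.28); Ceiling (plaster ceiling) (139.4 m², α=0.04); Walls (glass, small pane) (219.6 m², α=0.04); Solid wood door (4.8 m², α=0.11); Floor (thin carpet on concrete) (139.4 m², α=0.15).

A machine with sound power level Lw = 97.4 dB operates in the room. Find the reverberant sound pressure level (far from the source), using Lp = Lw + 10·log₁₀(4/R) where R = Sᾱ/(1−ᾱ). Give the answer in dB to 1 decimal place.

86.9 dB

A = 41.286 sabins; S = 522.8 m².
ᾱ = 0.0790, so room constant R = A/(1−ᾱ) = 44.827 m².
Lp = 97.4 + 10·log₁₀(4/44.827) = 97.4 + (-10.49) = 86.9 dB.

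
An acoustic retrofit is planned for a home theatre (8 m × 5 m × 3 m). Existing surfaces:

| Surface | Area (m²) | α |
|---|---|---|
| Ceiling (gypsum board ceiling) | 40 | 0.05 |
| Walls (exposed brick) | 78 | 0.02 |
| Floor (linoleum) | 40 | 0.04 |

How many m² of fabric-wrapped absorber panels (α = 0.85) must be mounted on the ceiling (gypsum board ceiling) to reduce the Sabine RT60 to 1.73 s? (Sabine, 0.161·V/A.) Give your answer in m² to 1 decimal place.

7.5

A₁ = Σ Sᵢαᵢ = 40×0.05 + 78×0.02 + 40×0.04 = 5.160 sabins.
V = 120 m³. Target absorption A₂ = 0.161 × 120 / 1.73 = 11.168 sabins.
Absorption to add: 11.168 − 5.160 = 6.008 sabins.
Each m² of panel replacing the ceiling (gypsum board ceiling) adds (0.85 − 0.05) = 0.80 sabins.
Area = ΔA/Δα = 6.008/0.80 = 7.5 m².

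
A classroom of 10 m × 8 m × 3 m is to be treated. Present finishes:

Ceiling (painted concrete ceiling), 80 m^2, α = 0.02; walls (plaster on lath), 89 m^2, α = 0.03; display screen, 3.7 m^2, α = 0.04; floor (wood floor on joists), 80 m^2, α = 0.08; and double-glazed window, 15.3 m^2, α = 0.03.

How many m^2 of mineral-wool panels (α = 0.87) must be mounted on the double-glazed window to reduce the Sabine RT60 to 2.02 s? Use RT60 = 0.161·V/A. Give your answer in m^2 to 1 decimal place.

A₁ = Σ Sᵢαᵢ = 80*0.02 + 89*0.03 + 3.7*0.04 + 80*0.08 + 15.3*0.03 = 11.277 sabins.
V = 240 m³. Target absorption A₂ = 0.161 × 240 / 2.02 = 19.129 sabins.
Absorption to add: 19.129 − 11.277 = 7.852 sabins.
Net gain per m^2: Δα = 0.87 − 0.03 = 0.84.
Panel area = 7.852 / 0.84 = 9.3 m^2.

9.3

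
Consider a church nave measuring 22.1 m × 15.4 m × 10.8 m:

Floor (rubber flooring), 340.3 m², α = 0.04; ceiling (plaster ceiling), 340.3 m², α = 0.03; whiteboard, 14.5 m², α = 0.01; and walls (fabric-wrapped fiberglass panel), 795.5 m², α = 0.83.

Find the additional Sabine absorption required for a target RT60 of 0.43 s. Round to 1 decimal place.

Summing Sᵢαᵢ: 13.612 + 10.209 + 0.145 + 660.265 → A₁ = 684.231 sabins.
Target A₂ = 0.161·3675.672/0.43 = 1376.240 sabins (V = 3675.672 m³).
Shortfall: 1376.240 − 684.231 = 692.0 sabins.

692.0 sabins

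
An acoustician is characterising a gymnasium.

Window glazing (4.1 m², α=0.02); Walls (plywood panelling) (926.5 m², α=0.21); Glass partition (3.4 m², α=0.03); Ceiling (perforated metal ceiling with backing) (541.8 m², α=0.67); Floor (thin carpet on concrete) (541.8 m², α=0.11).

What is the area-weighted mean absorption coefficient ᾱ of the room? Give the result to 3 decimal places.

Total surface area S = 2017.6 m².
Weighted sum Σ Sα = 617.353.
ᾱ = A/S = 0.306.

0.306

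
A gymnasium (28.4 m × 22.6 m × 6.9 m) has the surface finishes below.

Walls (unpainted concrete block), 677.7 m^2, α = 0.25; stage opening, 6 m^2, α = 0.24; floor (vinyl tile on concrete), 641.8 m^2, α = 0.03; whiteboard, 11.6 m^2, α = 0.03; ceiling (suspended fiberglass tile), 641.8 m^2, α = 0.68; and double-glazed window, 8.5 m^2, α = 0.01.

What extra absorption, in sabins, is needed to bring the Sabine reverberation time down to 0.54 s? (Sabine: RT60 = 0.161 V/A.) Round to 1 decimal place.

693.4 sabins

Total absorption A₁ = 677.7*0.25 + 6*0.24 + 641.8*0.03 + 11.6*0.03 + 641.8*0.68 + 8.5*0.01
  = 169.425 + 1.440 + 19.254 + 0.348 + 436.424 + 0.085 = 626.976 m^2 sabins.
Target A₂ = 0.161·4428.696/0.54 = 1320.408 sabins (V = 4428.696 m³).
ΔA = A₂ − A₁ = 1320.408 − 626.976 = 693.4 sabins.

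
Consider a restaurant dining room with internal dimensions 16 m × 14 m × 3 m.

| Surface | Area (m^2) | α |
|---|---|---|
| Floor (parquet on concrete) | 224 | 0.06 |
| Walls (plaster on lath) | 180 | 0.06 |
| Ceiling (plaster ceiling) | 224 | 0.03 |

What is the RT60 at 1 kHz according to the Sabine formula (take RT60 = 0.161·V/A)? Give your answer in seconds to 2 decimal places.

3.49 seconds

Total absorption A = 224·0.06 + 180·0.06 + 224·0.03
  = 13.440 + 10.800 + 6.720 = 30.960 m^2 sabins.
Volume V = 16 × 14 × 3 = 672 m³.
RT60 = 0.161 · V / A = 0.161 × 672 / 30.960 = 3.49 s.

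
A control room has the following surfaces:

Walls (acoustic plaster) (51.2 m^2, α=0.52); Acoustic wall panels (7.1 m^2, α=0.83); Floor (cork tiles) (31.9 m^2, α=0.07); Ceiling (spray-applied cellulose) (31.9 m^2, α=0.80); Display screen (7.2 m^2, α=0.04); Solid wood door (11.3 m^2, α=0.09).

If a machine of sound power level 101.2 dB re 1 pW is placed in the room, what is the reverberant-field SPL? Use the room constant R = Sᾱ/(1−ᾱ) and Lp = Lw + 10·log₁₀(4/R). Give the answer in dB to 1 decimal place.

Σ(Sᵢαᵢ) = 51.2·0.52 + 7.1·0.83 + 31.9·0.07 + 31.9·0.80 + 7.2·0.04 + 11.3·0.09 = 61.575; total area S = 140.6 m^2.
ᾱ = 61.575/140.6 = 0.4379; R = Sᾱ/(1−ᾱ) = 61.575/(1−0.4379) = 109.545 m^2.
Lp = Lw + 10 log₁₀(4/R) = 101.2 -14.38 = 86.8 dB.

86.8 dB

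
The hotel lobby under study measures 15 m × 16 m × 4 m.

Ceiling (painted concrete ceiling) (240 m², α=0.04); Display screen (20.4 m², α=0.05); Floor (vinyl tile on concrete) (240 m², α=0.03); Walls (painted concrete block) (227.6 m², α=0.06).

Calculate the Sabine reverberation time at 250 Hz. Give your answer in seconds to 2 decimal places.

A = Σ Sᵢαᵢ = 240*0.04 + 20.4*0.05 + 240*0.03 + 227.6*0.06 = 31.476 sabins.
V = 15·16·4 = 960 m³.
Sabine: RT60 = 0.161 × 960 / 31.476 = 4.91 s.

4.91 s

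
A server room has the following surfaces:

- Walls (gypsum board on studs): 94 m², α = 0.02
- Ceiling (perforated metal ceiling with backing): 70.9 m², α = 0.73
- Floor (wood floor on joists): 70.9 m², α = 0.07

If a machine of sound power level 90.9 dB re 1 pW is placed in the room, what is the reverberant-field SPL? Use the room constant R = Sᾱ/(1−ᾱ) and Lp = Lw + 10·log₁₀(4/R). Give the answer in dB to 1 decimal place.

78.0 dB

Σ(Sᵢαᵢ) = 94×0.02 + 70.9×0.73 + 70.9×0.07 = 58.600; total area S = 235.8 m².
ᾱ = 0.2485, so room constant R = A/(1−ᾱ) = 77.977 m².
Lp = 90.9 + 10·log₁₀(4/77.977) = 90.9 + (-12.90) = 78.0 dB.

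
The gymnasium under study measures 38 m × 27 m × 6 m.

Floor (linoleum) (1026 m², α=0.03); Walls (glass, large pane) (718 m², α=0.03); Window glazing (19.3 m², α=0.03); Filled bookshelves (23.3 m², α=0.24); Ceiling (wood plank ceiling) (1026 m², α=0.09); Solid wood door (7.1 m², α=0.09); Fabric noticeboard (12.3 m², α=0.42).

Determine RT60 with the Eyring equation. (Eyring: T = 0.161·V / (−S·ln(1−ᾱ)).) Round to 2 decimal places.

6.15 seconds

S = Σ Sᵢ = 2832.0 m².
Σ(Sᵢαᵢ) = 1026×0.03 + 718×0.03 + 19.3×0.03 + 23.3×0.24 + 1026×0.09 + 7.1×0.09 + 12.3×0.42 = 156.636.
ᾱ = 156.636 / 2832.0 = 0.0553.
−S·ln(1−ᾱ) = −2832.0 × ln(1 − 0.0553) = 161.106.
V = 38 × 27 × 6 = 6156 m³.
T = 0.161·V/[−S·ln(1−ᾱ)] = 0.161·6156/161.106 = 6.15 s.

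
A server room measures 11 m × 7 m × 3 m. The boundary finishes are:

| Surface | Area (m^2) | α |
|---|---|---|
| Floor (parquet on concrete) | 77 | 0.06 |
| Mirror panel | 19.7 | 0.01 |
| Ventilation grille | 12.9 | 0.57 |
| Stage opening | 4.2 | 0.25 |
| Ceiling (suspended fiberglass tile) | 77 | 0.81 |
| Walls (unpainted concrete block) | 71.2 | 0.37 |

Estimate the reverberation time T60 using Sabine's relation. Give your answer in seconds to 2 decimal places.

0.36 seconds

A = Σ Sᵢαᵢ = 77×0.06 + 19.7×0.01 + 12.9×0.57 + 4.2×0.25 + 77×0.81 + 71.2×0.37 = 101.934 sabins.
Volume V = 11 × 7 × 3 = 231 m³.
Sabine: RT60 = 0.161 × 231 / 101.934 = 0.36 s.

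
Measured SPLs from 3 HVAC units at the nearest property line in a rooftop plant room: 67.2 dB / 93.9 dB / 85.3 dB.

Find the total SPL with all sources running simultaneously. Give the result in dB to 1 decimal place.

94.5 dB

Sum in the linear (power) domain: Σ 10^(Lᵢ/10) = 10^(67.2/10) + 10^(93.9/10) + 10^(85.3/10) = 2.799e+09.
Combined level = 10 log₁₀(2.799e+09) = 94.5 dB.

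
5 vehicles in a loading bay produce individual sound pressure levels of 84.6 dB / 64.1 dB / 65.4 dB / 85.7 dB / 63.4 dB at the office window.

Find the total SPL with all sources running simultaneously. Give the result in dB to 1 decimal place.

88.2 dB

Converting to relative power and adding: 10^(84.6/10) + 10^(64.1/10) + 10^(65.4/10) + 10^(85.7/10) + 10^(63.4/10) = 6.682e+08.
Combined level = 10 log₁₀(6.682e+08) = 88.2 dB.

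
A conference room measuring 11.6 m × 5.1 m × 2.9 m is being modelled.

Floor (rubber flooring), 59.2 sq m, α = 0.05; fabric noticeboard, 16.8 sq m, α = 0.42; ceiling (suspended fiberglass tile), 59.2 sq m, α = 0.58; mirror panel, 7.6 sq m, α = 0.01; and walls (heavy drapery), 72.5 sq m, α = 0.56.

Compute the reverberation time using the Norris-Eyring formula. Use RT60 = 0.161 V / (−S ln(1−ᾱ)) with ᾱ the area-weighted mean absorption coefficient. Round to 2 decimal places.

0.26 s

S = Σ Sᵢ = 215.3 sq m.
Σ(Sᵢαᵢ) = 59.2·0.05 + 16.8·0.42 + 59.2·0.58 + 7.6·0.01 + 72.5·0.56 = 85.028.
Mean coefficient ᾱ = A/S = 0.3949.
Eyring denominator: −S ln(1−ᾱ) = 108.158.
V = 11.6 × 5.1 × 2.9 = 171.564 m³.
RT60 = 0.161 × 171.564 / 108.158 = 0.26 s.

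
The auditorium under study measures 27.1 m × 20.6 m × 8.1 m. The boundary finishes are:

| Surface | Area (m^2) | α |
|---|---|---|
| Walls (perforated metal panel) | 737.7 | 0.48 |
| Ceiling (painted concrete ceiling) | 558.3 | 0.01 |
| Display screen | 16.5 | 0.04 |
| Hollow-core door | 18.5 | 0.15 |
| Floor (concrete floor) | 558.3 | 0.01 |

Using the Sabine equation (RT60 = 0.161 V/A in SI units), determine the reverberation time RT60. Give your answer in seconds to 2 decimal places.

Equivalent absorption area: A = 737.7·0.48 + 558.3·0.01 + 16.5·0.04 + 18.5·0.15 + 558.3·0.01 = 368.697 m^2.
V = 27.1·20.6·8.1 = 4521.906 m³.
Sabine: RT60 = 0.161 × 4521.906 / 368.697 = 1.97 s.

1.97 sec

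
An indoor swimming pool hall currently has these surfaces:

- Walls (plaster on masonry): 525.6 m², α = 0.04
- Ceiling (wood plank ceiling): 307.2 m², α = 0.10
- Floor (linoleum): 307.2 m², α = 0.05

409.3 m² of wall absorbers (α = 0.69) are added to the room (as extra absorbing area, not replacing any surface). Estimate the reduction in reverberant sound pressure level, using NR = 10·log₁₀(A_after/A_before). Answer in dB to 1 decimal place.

Equivalent absorption area: A_before = 525.6×0.04 + 307.2×0.10 + 307.2×0.05 = 67.104 m².
Added absorption = 409.3 × 0.69 = 282.417 sabins.
New total A_after = 349.521 sabins.
Reduction = 10 log₁₀(A_after/A_before) = 10 log₁₀(5.2086) = 7.2 dB.

7.2 dB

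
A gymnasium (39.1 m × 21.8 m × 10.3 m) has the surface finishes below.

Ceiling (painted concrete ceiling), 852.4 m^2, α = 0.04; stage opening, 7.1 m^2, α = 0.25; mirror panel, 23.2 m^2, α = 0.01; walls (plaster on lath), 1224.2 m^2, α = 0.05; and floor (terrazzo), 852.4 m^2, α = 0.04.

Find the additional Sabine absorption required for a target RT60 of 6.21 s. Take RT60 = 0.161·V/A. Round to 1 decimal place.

96.2 sabins

A₁ = Σ Sᵢαᵢ = 852.4*0.04 + 7.1*0.25 + 23.2*0.01 + 1224.2*0.05 + 852.4*0.04 = 131.409 sabins.
V = 8779.514 m³. Required absorption A₂ = 0.161 × 8779.514 / 6.21 = 227.617 sabins.
ΔA = A₂ − A₁ = 227.617 − 131.409 = 96.2 sabins.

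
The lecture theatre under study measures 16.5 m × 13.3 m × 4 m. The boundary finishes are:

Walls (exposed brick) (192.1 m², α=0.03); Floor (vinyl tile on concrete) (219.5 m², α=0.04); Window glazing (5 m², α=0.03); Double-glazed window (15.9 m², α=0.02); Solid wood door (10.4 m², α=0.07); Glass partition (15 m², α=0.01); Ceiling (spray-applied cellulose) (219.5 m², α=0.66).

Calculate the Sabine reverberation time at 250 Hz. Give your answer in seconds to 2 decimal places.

A = Σ Sᵢαᵢ = 192.1×0.03 + 219.5×0.04 + 5×0.03 + 15.9×0.02 + 10.4×0.07 + 15×0.01 + 219.5×0.66 = 160.759 sabins.
Volume V = 16.5 × 13.3 × 4 = 877.8 m³.
RT60 = 0.161 · V / A = 0.161 × 877.8 / 160.759 = 0.88 s.

0.88 sec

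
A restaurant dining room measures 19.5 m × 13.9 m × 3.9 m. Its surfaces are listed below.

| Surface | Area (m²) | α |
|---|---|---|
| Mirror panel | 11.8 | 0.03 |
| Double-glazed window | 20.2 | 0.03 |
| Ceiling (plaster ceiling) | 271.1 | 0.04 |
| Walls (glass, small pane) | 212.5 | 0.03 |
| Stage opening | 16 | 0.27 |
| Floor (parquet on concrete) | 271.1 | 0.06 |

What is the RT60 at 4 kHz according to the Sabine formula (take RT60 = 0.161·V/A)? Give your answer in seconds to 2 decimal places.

Equivalent absorption area: A = 11.8·0.03 + 20.2·0.03 + 271.1·0.04 + 212.5·0.03 + 16·0.27 + 271.1·0.06 = 38.765 m².
Room volume: 1057.095 m³.
RT60 = 0.161 · V / A = 0.161 × 1057.095 / 38.765 = 4.39 s.

4.39 s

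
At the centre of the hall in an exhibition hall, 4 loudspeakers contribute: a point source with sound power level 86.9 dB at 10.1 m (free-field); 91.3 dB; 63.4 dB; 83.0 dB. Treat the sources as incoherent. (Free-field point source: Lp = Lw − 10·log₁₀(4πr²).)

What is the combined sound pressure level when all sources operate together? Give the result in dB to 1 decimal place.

91.9 dB

Source at 10.1 m: Lp = 86.9 − 10·log₁₀(4π·10.1²) = 86.9 − 10·log₁₀(1281.895) = 55.8 dB.
Σ 10^(Lᵢ/10) = 1.551e+09.
Back to dB: 10·log₁₀ Σ = 91.9 dB.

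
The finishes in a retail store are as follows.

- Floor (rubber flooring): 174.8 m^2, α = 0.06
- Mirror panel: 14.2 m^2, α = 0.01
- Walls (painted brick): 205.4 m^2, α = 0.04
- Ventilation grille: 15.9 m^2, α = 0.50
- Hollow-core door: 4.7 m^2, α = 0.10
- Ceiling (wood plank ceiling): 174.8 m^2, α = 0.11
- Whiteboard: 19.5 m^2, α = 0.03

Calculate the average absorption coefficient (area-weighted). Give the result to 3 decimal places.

Total surface area S = 609.3 m^2.
Σ(Sᵢαᵢ) = 174.8·0.06 + 14.2·0.01 + 205.4·0.04 + 15.9·0.50 + 4.7·0.10 + 174.8·0.11 + 19.5·0.03 = 47.079.
ᾱ = 47.079 / 609.3 = 0.077.

0.077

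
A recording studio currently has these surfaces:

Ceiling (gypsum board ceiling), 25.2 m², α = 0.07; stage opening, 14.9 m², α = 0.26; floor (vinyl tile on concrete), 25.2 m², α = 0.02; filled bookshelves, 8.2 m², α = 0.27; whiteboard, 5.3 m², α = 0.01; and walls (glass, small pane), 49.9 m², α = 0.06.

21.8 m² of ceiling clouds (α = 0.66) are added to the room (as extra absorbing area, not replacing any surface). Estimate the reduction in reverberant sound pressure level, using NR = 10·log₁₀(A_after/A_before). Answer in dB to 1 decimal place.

Equivalent absorption area: A_before = 25.2·0.07 + 14.9·0.26 + 25.2·0.02 + 8.2·0.27 + 5.3·0.01 + 49.9·0.06 = 11.403 m².
Added absorption = 21.8 × 0.66 = 14.388 sabins.
New total A_after = 25.791 sabins.
Reduction = 10 log₁₀(A_after/A_before) = 10 log₁₀(2.2618) = 3.5 dB.

3.5 dB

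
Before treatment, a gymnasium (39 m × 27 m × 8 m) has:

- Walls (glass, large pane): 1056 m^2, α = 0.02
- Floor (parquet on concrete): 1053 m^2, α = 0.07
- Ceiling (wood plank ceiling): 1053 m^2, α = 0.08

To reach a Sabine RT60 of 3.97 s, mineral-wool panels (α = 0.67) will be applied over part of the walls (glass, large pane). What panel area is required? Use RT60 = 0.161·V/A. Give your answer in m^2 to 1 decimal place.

Equivalent absorption area: A₁ = 1056·0.02 + 1053·0.07 + 1053·0.08 = 179.070 m^2.
Required A₂ = 0.161·8424/3.97 = 341.628 sabins.
Absorption to add: 341.628 − 179.070 = 162.558 sabins.
Each m^2 of panel replacing the walls (glass, large pane) adds (0.67 − 0.02) = 0.65 sabins.
Panel area = 162.558 / 0.65 = 250.1 m^2.

250.1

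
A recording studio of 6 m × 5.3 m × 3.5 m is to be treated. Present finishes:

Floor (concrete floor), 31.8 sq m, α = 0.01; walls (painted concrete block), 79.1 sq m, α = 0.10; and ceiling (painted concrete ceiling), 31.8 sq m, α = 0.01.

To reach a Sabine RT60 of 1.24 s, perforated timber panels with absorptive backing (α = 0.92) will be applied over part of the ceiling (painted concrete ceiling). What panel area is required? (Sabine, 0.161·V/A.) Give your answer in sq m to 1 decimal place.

A₁ = Σ Sᵢαᵢ = 31.8·0.01 + 79.1·0.10 + 31.8·0.01 = 8.546 sabins.
V = 111.3 m³. Target absorption A₂ = 0.161 × 111.3 / 1.24 = 14.451 sabins.
ΔA needed = 14.451 − 8.546 = 5.905 sabins.
Net gain per sq m: Δα = 0.92 − 0.01 = 0.91.
Panel area = 5.905 / 0.91 = 6.5 sq m.

6.5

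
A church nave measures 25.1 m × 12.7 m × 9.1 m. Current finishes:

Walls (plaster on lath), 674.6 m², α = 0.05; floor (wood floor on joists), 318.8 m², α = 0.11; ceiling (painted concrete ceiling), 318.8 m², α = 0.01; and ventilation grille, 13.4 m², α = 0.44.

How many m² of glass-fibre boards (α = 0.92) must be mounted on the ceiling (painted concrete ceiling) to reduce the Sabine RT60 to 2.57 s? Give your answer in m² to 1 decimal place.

Summing Sᵢαᵢ: 33.730 + 35.068 + 3.188 + 5.896 → A₁ = 77.882 sabins.
Required A₂ = 0.161·2900.807/2.57 = 181.724 sabins.
ΔA needed = 181.724 − 77.882 = 103.842 sabins.
Net gain per m²: Δα = 0.92 − 0.01 = 0.91.
Panel area = 103.842 / 0.91 = 114.1 m².

114.1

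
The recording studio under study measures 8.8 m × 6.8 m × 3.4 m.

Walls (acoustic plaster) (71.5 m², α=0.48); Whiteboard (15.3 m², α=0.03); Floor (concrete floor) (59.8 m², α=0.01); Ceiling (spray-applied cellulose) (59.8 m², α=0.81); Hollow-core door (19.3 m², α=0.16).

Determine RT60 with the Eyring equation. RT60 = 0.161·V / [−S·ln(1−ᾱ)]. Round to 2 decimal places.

0.30 seconds

Total surface area S = 71.5 + 15.3 + 59.8 + 59.8 + 19.3 = 225.7 m².
Absorption A = 71.5·0.48 + 15.3·0.03 + 59.8·0.01 + 59.8·0.81 + 19.3·0.16 = 86.903 sabins.
Mean coefficient ᾱ = A/S = 0.3850.
−S·ln(1−ᾱ) = −225.7 × ln(1 − 0.3850) = 109.720.
V = 8.8 × 6.8 × 3.4 = 203.456 m³.
T = 0.161·V/[−S·ln(1−ᾱ)] = 0.161·203.456/109.720 = 0.30 s.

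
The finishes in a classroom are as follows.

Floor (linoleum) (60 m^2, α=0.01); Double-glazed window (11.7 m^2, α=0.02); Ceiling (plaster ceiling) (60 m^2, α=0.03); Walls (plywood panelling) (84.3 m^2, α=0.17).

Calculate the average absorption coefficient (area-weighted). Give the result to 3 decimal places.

Total surface area S = 216.0 m^2.
Weighted sum Σ Sα = 16.965.
ᾱ = 16.965 / 216.0 = 0.079.

0.079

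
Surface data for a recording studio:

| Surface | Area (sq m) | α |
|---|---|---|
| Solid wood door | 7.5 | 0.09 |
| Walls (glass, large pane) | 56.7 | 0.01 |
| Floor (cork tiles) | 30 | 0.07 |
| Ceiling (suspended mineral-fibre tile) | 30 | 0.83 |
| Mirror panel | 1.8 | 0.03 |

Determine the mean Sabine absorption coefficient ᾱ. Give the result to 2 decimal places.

Total surface area S = 126.0 sq m.
A = 7.5*0.09 + 56.7*0.01 + 30*0.07 + 30*0.83 + 1.8*0.03 = 28.296 sabins.
ᾱ = A/S = 0.22.

0.22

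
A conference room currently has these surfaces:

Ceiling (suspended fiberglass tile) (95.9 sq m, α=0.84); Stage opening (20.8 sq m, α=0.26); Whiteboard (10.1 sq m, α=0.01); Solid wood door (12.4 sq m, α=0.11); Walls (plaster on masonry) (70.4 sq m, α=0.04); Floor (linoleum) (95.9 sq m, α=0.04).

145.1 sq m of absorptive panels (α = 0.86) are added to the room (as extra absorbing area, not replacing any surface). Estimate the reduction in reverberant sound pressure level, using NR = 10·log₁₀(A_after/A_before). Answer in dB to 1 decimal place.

A_before = Σ Sᵢαᵢ = 95.9×0.84 + 20.8×0.26 + 10.1×0.01 + 12.4×0.11 + 70.4×0.04 + 95.9×0.04 = 94.081 sabins.
Added absorption = 145.1 × 0.86 = 124.786 sabins.
New total A_after = 218.867 sabins.
Reduction = 10 log₁₀(A_after/A_before) = 10 log₁₀(2.3264) = 3.7 dB.

3.7 dB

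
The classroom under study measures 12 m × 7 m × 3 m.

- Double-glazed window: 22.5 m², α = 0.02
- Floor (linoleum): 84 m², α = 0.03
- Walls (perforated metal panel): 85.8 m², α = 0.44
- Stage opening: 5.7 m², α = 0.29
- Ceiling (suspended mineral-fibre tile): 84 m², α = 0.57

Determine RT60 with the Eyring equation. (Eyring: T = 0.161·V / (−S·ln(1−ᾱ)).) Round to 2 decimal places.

Total surface area S = 22.5 + 84 + 85.8 + 5.7 + 84 = 282.0 m².
Absorption A = 22.5·0.02 + 84·0.03 + 85.8·0.44 + 5.7·0.29 + 84·0.57 = 90.255 sabins.
Mean coefficient ᾱ = A/S = 0.3201.
−S·ln(1−ᾱ) = −282.0 × ln(1 − 0.3201) = 108.798.
V = 12 × 7 × 3 = 252 m³.
T = 0.161·V/[−S·ln(1−ᾱ)] = 0.161·252/108.798 = 0.37 s.

0.37 s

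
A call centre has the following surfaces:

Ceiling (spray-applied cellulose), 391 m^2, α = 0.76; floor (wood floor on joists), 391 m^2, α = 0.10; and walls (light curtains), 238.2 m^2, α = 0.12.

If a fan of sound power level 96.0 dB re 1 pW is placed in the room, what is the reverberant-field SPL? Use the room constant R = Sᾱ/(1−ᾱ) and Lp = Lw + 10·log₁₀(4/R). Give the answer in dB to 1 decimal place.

74.5 dB

Σ(Sᵢαᵢ) = 391·0.76 + 391·0.10 + 238.2·0.12 = 364.844; total area S = 1020.2 m^2.
ᾱ = 0.3576, so room constant R = A/(1−ᾱ) = 567.939 m^2.
Lp = Lw + 10 log₁₀(4/R) = 96.0 -21.52 = 74.5 dB.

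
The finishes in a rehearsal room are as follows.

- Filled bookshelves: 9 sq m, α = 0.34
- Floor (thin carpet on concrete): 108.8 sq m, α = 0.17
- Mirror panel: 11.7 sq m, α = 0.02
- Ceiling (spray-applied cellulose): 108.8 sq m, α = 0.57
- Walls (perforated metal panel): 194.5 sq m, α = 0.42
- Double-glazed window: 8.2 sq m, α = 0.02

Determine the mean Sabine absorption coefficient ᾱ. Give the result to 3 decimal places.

0.376

Total surface area S = 441.0 sq m.
A = 9·0.34 + 108.8·0.17 + 11.7·0.02 + 108.8·0.57 + 194.5·0.42 + 8.2·0.02 = 165.660 sabins.
ᾱ = 165.660 / 441.0 = 0.376.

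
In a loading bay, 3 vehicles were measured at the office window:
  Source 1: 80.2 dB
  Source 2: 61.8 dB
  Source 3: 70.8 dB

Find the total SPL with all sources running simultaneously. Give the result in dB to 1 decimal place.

80.7 dB

Σ 10^(Lᵢ/10) = 1.182e+08.
Combined level = 10 log₁₀(1.182e+08) = 80.7 dB.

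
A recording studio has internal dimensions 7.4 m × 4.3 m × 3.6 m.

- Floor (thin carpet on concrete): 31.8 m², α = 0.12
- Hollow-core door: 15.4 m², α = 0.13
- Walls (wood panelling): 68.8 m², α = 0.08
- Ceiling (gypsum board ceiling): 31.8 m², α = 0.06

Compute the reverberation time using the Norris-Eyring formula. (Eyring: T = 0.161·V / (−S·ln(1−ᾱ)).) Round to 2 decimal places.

Total surface area S = 31.8 + 15.4 + 68.8 + 31.8 = 147.8 m².
Absorption A = 31.8×0.12 + 15.4×0.13 + 68.8×0.08 + 31.8×0.06 = 13.230 sabins.
ᾱ = 13.230 / 147.8 = 0.0895.
Eyring denominator: −S ln(1−ᾱ) = 13.858.
V = 7.4 × 4.3 × 3.6 = 114.552 m³.
RT60 = 0.161 × 114.552 / 13.858 = 1.33 s.

1.33 sec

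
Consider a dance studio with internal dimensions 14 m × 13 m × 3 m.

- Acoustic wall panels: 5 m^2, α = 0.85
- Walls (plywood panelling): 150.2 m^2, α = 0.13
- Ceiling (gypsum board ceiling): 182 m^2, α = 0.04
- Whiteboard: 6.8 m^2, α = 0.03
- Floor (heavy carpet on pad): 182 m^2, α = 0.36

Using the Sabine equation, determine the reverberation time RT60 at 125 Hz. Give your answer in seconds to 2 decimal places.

Summing Sᵢαᵢ: 4.250 + 19.526 + 7.280 + 0.204 + 65.520 → A = 96.780 sabins.
Volume V = 14 × 13 × 3 = 546 m³.
Sabine: RT60 = 0.161 × 546 / 96.780 = 0.91 s.

0.91 s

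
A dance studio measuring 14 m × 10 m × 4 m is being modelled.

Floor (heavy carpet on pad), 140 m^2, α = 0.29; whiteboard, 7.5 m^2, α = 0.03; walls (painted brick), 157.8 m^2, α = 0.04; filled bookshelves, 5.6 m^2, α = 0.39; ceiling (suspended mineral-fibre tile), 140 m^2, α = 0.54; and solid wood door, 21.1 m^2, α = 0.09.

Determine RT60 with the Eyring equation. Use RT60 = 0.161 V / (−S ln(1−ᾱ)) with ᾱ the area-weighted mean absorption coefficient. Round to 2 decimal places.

0.61 sec

S = Σ Sᵢ = 472.0 m^2.
Absorption A = 140×0.29 + 7.5×0.03 + 157.8×0.04 + 5.6×0.39 + 140×0.54 + 21.1×0.09 = 126.820 sabins.
Mean coefficient ᾱ = A/S = 0.2687.
−S·ln(1−ᾱ) = −472.0 × ln(1 − 0.2687) = 147.704.
V = 14 × 10 × 4 = 560 m³.
T = 0.161·V/[−S·ln(1−ᾱ)] = 0.161·560/147.704 = 0.61 s.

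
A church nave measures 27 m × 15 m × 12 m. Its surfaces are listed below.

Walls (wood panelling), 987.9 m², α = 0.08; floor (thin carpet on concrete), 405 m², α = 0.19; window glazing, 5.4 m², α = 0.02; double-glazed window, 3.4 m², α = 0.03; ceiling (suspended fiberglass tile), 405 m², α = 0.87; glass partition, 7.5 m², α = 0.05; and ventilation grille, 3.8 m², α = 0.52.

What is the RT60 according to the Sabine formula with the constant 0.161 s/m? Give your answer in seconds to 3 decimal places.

1.532 seconds

Total absorption A = 987.9*0.08 + 405*0.19 + 5.4*0.02 + 3.4*0.03 + 405*0.87 + 7.5*0.05 + 3.8*0.52
  = 79.032 + 76.950 + 0.108 + 0.102 + 352.350 + 0.375 + 1.976 = 510.893 m² sabins.
Room volume: 4860 m³.
Sabine: RT60 = 0.161 × 4860 / 510.893 = 1.532 s.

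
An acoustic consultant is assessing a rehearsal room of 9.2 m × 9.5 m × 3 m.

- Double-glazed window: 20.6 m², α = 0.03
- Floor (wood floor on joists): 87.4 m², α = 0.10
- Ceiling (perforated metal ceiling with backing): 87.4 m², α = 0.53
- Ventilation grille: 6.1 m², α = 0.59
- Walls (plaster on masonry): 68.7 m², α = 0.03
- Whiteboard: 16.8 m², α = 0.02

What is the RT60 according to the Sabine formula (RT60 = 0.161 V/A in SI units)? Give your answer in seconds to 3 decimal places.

Summing Sᵢαᵢ: 0.618 + 8.740 + 46.322 + 3.599 + 2.061 + 0.336 → A = 61.676 sabins.
V = 9.2·9.5·3 = 262.2 m³.
Sabine: RT60 = 0.161 × 262.2 / 61.676 = 0.684 s.

0.684 seconds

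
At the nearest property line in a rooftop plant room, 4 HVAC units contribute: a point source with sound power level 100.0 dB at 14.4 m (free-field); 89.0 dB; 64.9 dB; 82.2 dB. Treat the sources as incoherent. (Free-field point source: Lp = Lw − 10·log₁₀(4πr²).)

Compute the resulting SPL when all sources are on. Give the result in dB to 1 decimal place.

Source at 14.4 m: Lp = 100.0 − 10·log₁₀(4π·14.4²) = 100.0 − 10·log₁₀(2605.763) = 65.8 dB.
Converting to relative power and adding: 10^(65.8/10) + 10^(89.0/10) + 10^(64.9/10) + 10^(82.2/10) = 9.672e+08.
L_total = 10·log₁₀(9.672e+08) = 89.9 dB.

89.9 dB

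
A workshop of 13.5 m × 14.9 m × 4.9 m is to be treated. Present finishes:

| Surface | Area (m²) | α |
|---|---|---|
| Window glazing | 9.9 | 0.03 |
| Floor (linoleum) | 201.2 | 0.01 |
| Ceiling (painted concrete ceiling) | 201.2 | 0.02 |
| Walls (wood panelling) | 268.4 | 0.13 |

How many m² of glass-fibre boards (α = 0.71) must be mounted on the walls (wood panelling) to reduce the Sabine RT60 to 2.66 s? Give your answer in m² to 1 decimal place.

Summing Sᵢαᵢ: 0.297 + 2.012 + 4.024 + 34.892 → A₁ = 41.225 sabins.
Required A₂ = 0.161·985.635/2.66 = 59.657 sabins.
ΔA needed = 59.657 − 41.225 = 18.432 sabins.
Each m² of panel replacing the walls (wood panelling) adds (0.71 − 0.13) = 0.58 sabins.
Panel area = 18.432 / 0.58 = 31.8 m².

31.8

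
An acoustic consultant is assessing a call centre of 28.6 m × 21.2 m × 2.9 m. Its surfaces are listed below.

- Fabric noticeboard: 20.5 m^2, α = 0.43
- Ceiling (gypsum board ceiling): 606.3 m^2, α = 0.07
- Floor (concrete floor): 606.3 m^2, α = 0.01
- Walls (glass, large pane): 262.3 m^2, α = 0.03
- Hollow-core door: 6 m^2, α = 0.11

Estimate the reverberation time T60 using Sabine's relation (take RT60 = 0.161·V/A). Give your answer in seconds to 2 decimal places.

Summing Sᵢαᵢ: 8.815 + 42.441 + 6.063 + 7.869 + 0.660 → A = 65.848 sabins.
Room volume: 1758.328 m³.
Sabine: RT60 = 0.161 × 1758.328 / 65.848 = 4.30 s.

4.30 sec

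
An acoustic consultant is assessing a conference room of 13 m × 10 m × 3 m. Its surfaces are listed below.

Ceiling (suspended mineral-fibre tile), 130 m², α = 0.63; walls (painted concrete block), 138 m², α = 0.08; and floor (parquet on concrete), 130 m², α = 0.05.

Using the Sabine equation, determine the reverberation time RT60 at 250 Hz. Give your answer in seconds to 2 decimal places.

A = Σ Sᵢαᵢ = 130×0.63 + 138×0.08 + 130×0.05 = 99.440 sabins.
Volume V = 13 × 10 × 3 = 390 m³.
Sabine: RT60 = 0.161 × 390 / 99.440 = 0.63 s.

0.63 s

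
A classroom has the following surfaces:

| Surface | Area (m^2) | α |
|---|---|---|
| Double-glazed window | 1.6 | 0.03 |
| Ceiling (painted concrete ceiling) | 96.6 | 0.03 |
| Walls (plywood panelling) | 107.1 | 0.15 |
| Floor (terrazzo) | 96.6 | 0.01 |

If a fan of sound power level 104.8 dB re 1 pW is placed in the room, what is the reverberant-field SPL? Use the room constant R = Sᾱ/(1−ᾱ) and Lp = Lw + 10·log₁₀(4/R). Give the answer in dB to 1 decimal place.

97.5 dB

Σ(Sᵢαᵢ) = 1.6·0.03 + 96.6·0.03 + 107.1·0.15 + 96.6·0.01 = 19.977; total area S = 301.9 m^2.
ᾱ = 0.0662, so room constant R = A/(1−ᾱ) = 21.393 m^2.
Lp = Lw + 10 log₁₀(4/R) = 104.8 -7.28 = 97.5 dB.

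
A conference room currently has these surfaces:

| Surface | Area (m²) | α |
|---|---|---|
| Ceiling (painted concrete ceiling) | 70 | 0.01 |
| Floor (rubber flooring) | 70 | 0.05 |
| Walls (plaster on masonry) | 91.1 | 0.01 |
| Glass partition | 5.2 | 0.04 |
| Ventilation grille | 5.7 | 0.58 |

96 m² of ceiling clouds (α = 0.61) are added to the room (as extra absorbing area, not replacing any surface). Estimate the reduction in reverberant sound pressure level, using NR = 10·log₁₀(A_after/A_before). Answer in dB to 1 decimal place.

8.9 dB

Total absorption A_before = 70·0.01 + 70·0.05 + 91.1·0.01 + 5.2·0.04 + 5.7·0.58
  = 0.700 + 3.500 + 0.911 + 0.208 + 3.306 = 8.625 m² sabins.
Added absorption = 96 × 0.61 = 58.560 sabins.
A_after = 8.625 + 58.560 = 67.185 sabins.
NR = 10·log₁₀(67.185/8.625) = 8.9 dB.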